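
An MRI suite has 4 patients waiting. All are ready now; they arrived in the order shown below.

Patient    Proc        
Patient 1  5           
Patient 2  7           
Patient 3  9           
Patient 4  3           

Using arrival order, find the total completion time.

62

FIFO (arrival order): Patient 1 Patient 2 Patient 3 Patient 4.
Patient 1: 0→5
Patient 2: 5→12
Patient 3: 12→21
Patient 4: 21→24
Sum = 5+12+21+24 = 62.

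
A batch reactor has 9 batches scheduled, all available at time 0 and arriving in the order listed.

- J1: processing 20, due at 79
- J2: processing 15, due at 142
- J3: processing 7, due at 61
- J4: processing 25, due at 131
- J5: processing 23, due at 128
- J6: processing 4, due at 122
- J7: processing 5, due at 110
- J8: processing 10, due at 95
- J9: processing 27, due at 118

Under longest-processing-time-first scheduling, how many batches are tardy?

LPT (decreasing processing time): J9 J4 J5 J1 J2 J8 J3 J7 J6.
J9: 0→27, due 118, tardiness 0
J4: 27→52, due 131, tardiness 0
J5: 52→75, due 128, tardiness 0
J1: 75→95, due 79, tardiness 16
J2: 95→110, due 142, tardiness 0
J8: 110→120, due 95, tardiness 25
J3: 120→127, due 61, tardiness 66
J7: 127→132, due 110, tardiness 22
J6: 132→136, due 122, tardiness 14
Late batches: 5.

5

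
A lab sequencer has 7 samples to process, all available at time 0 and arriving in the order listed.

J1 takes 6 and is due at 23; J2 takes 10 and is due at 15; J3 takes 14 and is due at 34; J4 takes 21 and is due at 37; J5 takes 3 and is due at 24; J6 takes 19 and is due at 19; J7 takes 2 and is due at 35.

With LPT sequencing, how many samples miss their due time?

6

LPT (decreasing processing time): J4 J6 J3 J2 J1 J5 J7.
J4: 0→21, due 37, tardiness 0
J6: 21→40, due 19, tardiness 21
J3: 40→54, due 34, tardiness 20
J2: 54→64, due 15, tardiness 49
J1: 64→70, due 23, tardiness 47
J5: 70→73, due 24, tardiness 49
J7: 73→75, due 35, tardiness 40
Late samples: 6.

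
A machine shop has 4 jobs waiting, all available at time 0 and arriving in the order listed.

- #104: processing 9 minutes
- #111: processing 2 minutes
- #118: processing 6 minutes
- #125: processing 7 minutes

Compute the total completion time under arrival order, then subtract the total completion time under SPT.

FIFO (arrival order): #104 #111 #118 #125.
#104: 0→9
#111: 9→11
#118: 11→17
#125: 17→24
Sum = 9+11+17+24 = 61.
SPT (increasing processing time): #111 #118 #125 #104.
#111: 0→2
#118: 2→8
#125: 8→15
#104: 15→24
Sum = 2+8+15+24 = 49.
Difference = 61 − 49 = 12.

12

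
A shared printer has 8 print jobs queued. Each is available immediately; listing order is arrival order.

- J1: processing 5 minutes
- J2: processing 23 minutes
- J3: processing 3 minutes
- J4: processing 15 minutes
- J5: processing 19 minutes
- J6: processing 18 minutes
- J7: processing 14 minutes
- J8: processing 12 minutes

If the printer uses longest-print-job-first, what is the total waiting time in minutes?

496

LPT (decreasing processing time): J2 J5 J6 J4 J7 J8 J1 J3.
J2: waits 0, runs 0→23
J5: waits 23, runs 23→42
J6: waits 42, runs 42→60
J4: waits 60, runs 60→75
J7: waits 75, runs 75→89
J8: waits 89, runs 89→101
J1: waits 101, runs 101→106
J3: waits 106, runs 106→109
Sum = 0+23+42+60+75+89+101+106 = 496.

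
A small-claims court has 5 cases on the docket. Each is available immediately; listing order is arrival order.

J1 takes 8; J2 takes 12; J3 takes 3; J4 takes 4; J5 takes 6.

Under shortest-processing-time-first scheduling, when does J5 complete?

13

SPT (increasing processing time): J3 J4 J5 J1 J2.
J3: 0→3
J4: 3→7
J5: 7→13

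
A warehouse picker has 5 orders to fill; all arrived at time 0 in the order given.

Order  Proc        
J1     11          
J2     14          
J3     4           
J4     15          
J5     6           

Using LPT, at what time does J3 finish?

LPT (decreasing processing time): J4 J2 J1 J5 J3.
J4: 0→15
J2: 15→29
J1: 29→40
J5: 40→46
J3: 46→50

50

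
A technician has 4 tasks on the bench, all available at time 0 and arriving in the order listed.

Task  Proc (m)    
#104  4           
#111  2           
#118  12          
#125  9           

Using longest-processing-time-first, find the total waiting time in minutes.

LPT (decreasing processing time): #118 #125 #104 #111.
#118: waits 0, runs 0→12
#125: waits 12, runs 12→21
#104: waits 21, runs 21→25
#111: waits 25, runs 25→27
Sum = 0+12+21+25 = 58.

58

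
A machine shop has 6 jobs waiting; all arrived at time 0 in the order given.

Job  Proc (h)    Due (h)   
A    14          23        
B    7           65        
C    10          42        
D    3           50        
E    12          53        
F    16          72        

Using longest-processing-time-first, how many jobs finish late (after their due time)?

3

LPT (decreasing processing time): F A E C B D.
F: 0→16, due 72, tardiness 0
A: 16→30, due 23, tardiness 7
E: 30→42, due 53, tardiness 0
C: 42→52, due 42, tardiness 10
B: 52→59, due 65, tardiness 0
D: 59→62, due 50, tardiness 12
Late jobs: 3.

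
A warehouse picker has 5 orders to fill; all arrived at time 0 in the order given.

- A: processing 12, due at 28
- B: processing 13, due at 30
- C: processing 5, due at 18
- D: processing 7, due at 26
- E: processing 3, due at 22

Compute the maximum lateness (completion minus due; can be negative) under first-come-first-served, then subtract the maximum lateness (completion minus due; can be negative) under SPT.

8

FIFO (arrival order): A B C D E.
A: 0→12, due 28, lateness -16
B: 12→25, due 30, lateness -5
C: 25→30, due 18, lateness 12
D: 30→37, due 26, lateness 11
E: 37→40, due 22, lateness 18
Maximum = 18.
SPT (increasing processing time): E C D A B.
E: 0→3, due 22, lateness -19
C: 3→8, due 18, lateness -10
D: 8→15, due 26, lateness -11
A: 15→27, due 28, lateness -1
B: 27→40, due 30, lateness 10
Maximum = 10.
Difference = 18 − 10 = 8.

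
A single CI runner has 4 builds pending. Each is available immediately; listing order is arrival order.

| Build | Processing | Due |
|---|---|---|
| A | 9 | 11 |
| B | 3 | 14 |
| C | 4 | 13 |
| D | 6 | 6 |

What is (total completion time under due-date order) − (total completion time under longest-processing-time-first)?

-3

EDD (increasing due date): D A C B.
D: 0→6
A: 6→15
C: 15→19
B: 19→22
Sum = 6+15+19+22 = 62.
LPT (decreasing processing time): A D C B.
A: 0→9
D: 9→15
C: 15→19
B: 19→22
Sum = 9+15+19+22 = 65.
Difference = 62 − 65 = -3.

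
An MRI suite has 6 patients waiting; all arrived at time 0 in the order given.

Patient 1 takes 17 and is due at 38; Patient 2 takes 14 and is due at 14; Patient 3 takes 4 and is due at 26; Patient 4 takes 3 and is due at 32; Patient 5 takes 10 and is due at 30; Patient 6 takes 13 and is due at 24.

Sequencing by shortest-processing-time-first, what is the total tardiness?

SPT (increasing processing time): Patient 4 Patient 3 Patient 5 Patient 6 Patient 2 Patient 1.
Patient 4: 0→3, due 32, tardiness 0
Patient 3: 3→7, due 26, tardiness 0
Patient 5: 7→17, due 30, tardiness 0
Patient 6: 17→30, due 24, tardiness 6
Patient 2: 30→44, due 14, tardiness 30
Patient 1: 44→61, due 38, tardiness 23
Sum = 0+0+0+6+30+23 = 59.

59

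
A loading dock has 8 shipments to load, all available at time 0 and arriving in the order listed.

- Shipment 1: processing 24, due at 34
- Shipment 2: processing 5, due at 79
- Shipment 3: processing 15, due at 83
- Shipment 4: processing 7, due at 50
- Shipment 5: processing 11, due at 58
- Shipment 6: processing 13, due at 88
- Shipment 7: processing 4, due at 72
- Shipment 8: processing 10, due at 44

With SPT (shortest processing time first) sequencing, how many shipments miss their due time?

SPT (increasing processing time): Shipment 7 Shipment 2 Shipment 4 Shipment 8 Shipment 5 Shipment 6 Shipment 3 Shipment 1.
Shipment 7: 0→4, due 72, tardiness 0
Shipment 2: 4→9, due 79, tardiness 0
Shipment 4: 9→16, due 50, tardiness 0
Shipment 8: 16→26, due 44, tardiness 0
Shipment 5: 26→37, due 58, tardiness 0
Shipment 6: 37→50, due 88, tardiness 0
Shipment 3: 50→65, due 83, tardiness 0
Shipment 1: 65→89, due 34, tardiness 55
Late shipments: 1.

1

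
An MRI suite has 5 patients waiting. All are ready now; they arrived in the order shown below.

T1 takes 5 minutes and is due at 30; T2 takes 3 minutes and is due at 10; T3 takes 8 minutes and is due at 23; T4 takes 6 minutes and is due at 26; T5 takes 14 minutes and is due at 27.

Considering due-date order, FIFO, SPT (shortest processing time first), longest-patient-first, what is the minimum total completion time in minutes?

83

EDD (increasing due date): T2 T3 T4 T5 T1.
T2: 0→3
T3: 3→11
T4: 11→17
T5: 17→31
T1: 31→36
Sum = 3+11+17+31+36 = 98.
FIFO (arrival order): T1 T2 T3 T4 T5.
T1: 0→5
T2: 5→8
T3: 8→16
T4: 16→22
T5: 22→36
Sum = 5+8+16+22+36 = 87.
SPT (increasing processing time): T2 T1 T4 T3 T5.
T2: 0→3
T1: 3→8
T4: 8→14
T3: 14→22
T5: 22→36
Sum = 3+8+14+22+36 = 83.
LPT (decreasing processing time): T5 T3 T4 T1 T2.
T5: 0→14
T3: 14→22
T4: 22→28
T1: 28→33
T2: 33→36
Sum = 14+22+28+33+36 = 133.
EDD 98, FIFO 87, SPT 83, LPT 133 → minimum 83.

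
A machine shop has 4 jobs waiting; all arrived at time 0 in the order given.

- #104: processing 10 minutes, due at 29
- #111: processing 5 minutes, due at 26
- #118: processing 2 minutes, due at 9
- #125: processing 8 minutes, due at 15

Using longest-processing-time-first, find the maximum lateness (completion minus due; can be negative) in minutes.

16

LPT (decreasing processing time): #104 #125 #111 #118.
#104: 0→10, due 29, lateness -19
#125: 10→18, due 15, lateness 3
#111: 18→23, due 26, lateness -3
#118: 23→25, due 9, lateness 16
Maximum = 16.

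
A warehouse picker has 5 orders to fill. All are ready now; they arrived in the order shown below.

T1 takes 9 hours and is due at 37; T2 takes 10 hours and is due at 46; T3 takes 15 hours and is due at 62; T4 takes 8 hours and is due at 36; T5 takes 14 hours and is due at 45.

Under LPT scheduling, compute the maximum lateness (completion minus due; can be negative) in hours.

LPT (decreasing processing time): T3 T5 T2 T1 T4.
T3: 0→15, due 62, lateness -47
T5: 15→29, due 45, lateness -16
T2: 29→39, due 46, lateness -7
T1: 39→48, due 37, lateness 11
T4: 48→56, due 36, lateness 20
Maximum = 20.

20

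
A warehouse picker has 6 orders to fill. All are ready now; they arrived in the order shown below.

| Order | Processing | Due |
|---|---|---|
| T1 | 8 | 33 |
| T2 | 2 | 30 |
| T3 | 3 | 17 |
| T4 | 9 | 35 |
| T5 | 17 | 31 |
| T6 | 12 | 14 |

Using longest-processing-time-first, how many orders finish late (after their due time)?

5

LPT (decreasing processing time): T5 T6 T4 T1 T3 T2.
T5: 0→17, due 31, tardiness 0
T6: 17→29, due 14, tardiness 15
T4: 29→38, due 35, tardiness 3
T1: 38→46, due 33, tardiness 13
T3: 46→49, due 17, tardiness 32
T2: 49→51, due 30, tardiness 21
Late orders: 5.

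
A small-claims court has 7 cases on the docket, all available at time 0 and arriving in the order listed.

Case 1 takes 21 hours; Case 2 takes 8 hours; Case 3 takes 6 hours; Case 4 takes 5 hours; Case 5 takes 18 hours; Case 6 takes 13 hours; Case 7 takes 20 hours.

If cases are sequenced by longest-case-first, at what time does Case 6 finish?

LPT (decreasing processing time): Case 1 Case 7 Case 5 Case 6 Case 2 Case 3 Case 4.
Case 1: 0→21
Case 7: 21→41
Case 5: 41→59
Case 6: 59→72

72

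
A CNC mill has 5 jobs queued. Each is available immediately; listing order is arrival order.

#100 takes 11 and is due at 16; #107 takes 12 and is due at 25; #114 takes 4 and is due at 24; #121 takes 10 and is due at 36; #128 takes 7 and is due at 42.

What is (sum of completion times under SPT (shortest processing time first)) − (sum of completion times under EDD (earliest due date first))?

SPT (increasing processing time): #114 #128 #121 #100 #107.
#114: 0→4
#128: 4→11
#121: 11→21
#100: 21→32
#107: 32→44
Sum = 4+11+21+32+44 = 112.
EDD (increasing due date): #100 #114 #107 #121 #128.
#100: 0→11
#114: 11→15
#107: 15→27
#121: 27→37
#128: 37→44
Sum = 11+15+27+37+44 = 134.
Difference = 112 − 134 = -22.

-22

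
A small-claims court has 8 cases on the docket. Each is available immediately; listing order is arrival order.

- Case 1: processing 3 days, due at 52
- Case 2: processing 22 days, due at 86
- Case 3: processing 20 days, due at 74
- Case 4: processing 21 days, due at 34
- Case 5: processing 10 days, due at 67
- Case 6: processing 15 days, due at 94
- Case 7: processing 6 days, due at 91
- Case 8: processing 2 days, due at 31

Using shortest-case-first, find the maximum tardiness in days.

43

SPT (increasing processing time): Case 8 Case 1 Case 7 Case 5 Case 6 Case 3 Case 4 Case 2.
Case 8: 0→2, due 31, tardiness 0
Case 1: 2→5, due 52, tardiness 0
Case 7: 5→11, due 91, tardiness 0
Case 5: 11→21, due 67, tardiness 0
Case 6: 21→36, due 94, tardiness 0
Case 3: 36→56, due 74, tardiness 0
Case 4: 56→77, due 34, tardiness 43
Case 2: 77→99, due 86, tardiness 13
Maximum = 43.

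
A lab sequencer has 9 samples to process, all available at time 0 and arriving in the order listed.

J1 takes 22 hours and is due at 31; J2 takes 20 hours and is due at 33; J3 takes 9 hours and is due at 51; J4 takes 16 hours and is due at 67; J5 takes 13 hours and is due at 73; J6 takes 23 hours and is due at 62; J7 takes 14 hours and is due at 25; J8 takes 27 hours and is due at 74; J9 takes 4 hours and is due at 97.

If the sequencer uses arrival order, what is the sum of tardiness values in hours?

270

FIFO (arrival order): J1 J2 J3 J4 J5 J6 J7 J8 J9.
J1: 0→22, due 31, tardiness 0
J2: 22→42, due 33, tardiness 9
J3: 42→51, due 51, tardiness 0
J4: 51→67, due 67, tardiness 0
J5: 67→80, due 73, tardiness 7
J6: 80→103, due 62, tardiness 41
J7: 103→117, due 25, tardiness 92
J8: 117→144, due 74, tardiness 70
J9: 144→148, due 97, tardiness 51
Sum = 0+9+0+0+7+41+92+70+51 = 270.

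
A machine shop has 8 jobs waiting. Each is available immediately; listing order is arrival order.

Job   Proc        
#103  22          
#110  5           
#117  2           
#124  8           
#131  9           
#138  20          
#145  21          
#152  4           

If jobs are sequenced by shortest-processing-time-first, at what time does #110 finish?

11

SPT (increasing processing time): #117 #152 #110 #124 #131 #138 #145 #103.
#117: 0→2
#152: 2→6
#110: 6→11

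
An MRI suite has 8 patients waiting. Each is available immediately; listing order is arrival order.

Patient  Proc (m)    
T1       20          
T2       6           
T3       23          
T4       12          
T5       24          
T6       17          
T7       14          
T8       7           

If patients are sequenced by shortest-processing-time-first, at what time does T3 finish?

SPT (increasing processing time): T2 T8 T4 T7 T6 T1 T3 T5.
T2: 0→6
T8: 6→13
T4: 13→25
T7: 25→39
T6: 39→56
T1: 56→76
T3: 76→99

99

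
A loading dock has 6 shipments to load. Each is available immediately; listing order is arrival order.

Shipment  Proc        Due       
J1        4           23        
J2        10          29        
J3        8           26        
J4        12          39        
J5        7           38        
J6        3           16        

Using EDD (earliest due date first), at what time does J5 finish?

32

EDD (increasing due date): J6 J1 J3 J2 J5 J4.
J6: 0→3
J1: 3→7
J3: 7→15
J2: 15→25
J5: 25→32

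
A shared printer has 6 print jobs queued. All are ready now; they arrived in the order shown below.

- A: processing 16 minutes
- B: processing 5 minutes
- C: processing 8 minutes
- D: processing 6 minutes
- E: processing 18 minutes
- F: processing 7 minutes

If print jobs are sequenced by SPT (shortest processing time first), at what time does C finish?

26

SPT (increasing processing time): B D F C A E.
B: 0→5
D: 5→11
F: 11→18
C: 18→26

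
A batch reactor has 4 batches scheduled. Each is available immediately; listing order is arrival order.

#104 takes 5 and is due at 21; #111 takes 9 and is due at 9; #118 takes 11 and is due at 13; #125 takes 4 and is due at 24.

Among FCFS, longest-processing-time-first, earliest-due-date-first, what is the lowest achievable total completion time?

FIFO (arrival order): #104 #111 #118 #125.
#104: 0→5
#111: 5→14
#118: 14→25
#125: 25→29
Sum = 5+14+25+29 = 73.
LPT (decreasing processing time): #118 #111 #104 #125.
#118: 0→11
#111: 11→20
#104: 20→25
#125: 25→29
Sum = 11+20+25+29 = 85.
EDD (increasing due date): #111 #118 #104 #125.
#111: 0→9
#118: 9→20
#104: 20→25
#125: 25→29
Sum = 9+20+25+29 = 83.
FIFO 73, LPT 85, EDD 83 → minimum 73.

73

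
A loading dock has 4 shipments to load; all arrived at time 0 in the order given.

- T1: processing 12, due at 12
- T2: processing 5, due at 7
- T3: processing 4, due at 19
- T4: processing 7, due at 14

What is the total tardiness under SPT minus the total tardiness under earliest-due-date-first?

-4

SPT (increasing processing time): T3 T2 T4 T1.
T3: 0→4, due 19, tardiness 0
T2: 4→9, due 7, tardiness 2
T4: 9→16, due 14, tardiness 2
T1: 16→28, due 12, tardiness 16
Sum = 0+2+2+16 = 20.
EDD (increasing due date): T2 T1 T4 T3.
T2: 0→5, due 7, tardiness 0
T1: 5→17, due 12, tardiness 5
T4: 17→24, due 14, tardiness 10
T3: 24→28, due 19, tardiness 9
Sum = 0+5+10+9 = 24.
Difference = 20 − 24 = -4.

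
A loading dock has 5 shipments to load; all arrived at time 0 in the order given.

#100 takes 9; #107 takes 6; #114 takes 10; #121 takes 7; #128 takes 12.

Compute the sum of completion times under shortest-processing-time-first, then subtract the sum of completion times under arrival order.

-8

SPT (increasing processing time): #107 #121 #100 #114 #128.
#107: 0→6
#121: 6→13
#100: 13→22
#114: 22→32
#128: 32→44
Sum = 6+13+22+32+44 = 117.
FIFO (arrival order): #100 #107 #114 #121 #128.
#100: 0→9
#107: 9→15
#114: 15→25
#121: 25→32
#128: 32→44
Sum = 9+15+25+32+44 = 125.
Difference = 117 − 125 = -8.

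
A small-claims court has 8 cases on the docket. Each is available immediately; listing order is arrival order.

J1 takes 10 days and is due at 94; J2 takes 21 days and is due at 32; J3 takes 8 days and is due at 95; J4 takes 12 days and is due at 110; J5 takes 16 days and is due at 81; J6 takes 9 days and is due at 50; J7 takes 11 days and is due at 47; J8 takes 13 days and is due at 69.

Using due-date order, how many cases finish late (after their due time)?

EDD (increasing due date): J2 J7 J6 J8 J5 J1 J3 J4.
J2: 0→21, due 32, tardiness 0
J7: 21→32, due 47, tardiness 0
J6: 32→41, due 50, tardiness 0
J8: 41→54, due 69, tardiness 0
J5: 54→70, due 81, tardiness 0
J1: 70→80, due 94, tardiness 0
J3: 80→88, due 95, tardiness 0
J4: 88→100, due 110, tardiness 0
Late cases: 0.

0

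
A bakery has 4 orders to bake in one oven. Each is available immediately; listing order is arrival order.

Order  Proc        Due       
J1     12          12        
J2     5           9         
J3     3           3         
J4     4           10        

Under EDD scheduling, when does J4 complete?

EDD (increasing due date): J3 J2 J4 J1.
J3: 0→3
J2: 3→8
J4: 8→12

12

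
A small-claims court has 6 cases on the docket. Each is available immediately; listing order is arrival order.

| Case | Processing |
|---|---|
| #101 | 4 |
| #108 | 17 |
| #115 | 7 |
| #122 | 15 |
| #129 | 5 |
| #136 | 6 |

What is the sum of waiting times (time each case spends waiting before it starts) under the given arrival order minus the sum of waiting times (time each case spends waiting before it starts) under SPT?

57

FIFO (arrival order): #101 #108 #115 #122 #129 #136.
#101: waits 0, runs 0→4
#108: waits 4, runs 4→21
#115: waits 21, runs 21→28
#122: waits 28, runs 28→43
#129: waits 43, runs 43→48
#136: waits 48, runs 48→54
Sum = 0+4+21+28+43+48 = 144.
SPT (increasing processing time): #101 #129 #136 #115 #122 #108.
#101: waits 0, runs 0→4
#129: waits 4, runs 4→9
#136: waits 9, runs 9→15
#115: waits 15, runs 15→22
#122: waits 22, runs 22→37
#108: waits 37, runs 37→54
Sum = 0+4+9+15+22+37 = 87.
Difference = 144 − 87 = 57.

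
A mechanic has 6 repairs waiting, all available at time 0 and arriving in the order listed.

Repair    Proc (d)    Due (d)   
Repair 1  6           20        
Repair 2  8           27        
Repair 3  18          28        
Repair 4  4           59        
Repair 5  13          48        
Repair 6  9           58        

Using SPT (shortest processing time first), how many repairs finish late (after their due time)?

1

SPT (increasing processing time): Repair 4 Repair 1 Repair 2 Repair 6 Repair 5 Repair 3.
Repair 4: 0→4, due 59, tardiness 0
Repair 1: 4→10, due 20, tardiness 0
Repair 2: 10→18, due 27, tardiness 0
Repair 6: 18→27, due 58, tardiness 0
Repair 5: 27→40, due 48, tardiness 0
Repair 3: 40→58, due 28, tardiness 30
Late repairs: 1.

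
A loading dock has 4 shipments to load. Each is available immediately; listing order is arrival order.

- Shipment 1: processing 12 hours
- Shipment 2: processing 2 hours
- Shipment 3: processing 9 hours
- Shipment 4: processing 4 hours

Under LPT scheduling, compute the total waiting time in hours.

LPT (decreasing processing time): Shipment 1 Shipment 3 Shipment 4 Shipment 2.
Shipment 1: waits 0, runs 0→12
Shipment 3: waits 12, runs 12→21
Shipment 4: waits 21, runs 21→25
Shipment 2: waits 25, runs 25→27
Sum = 0+12+21+25 = 58.

58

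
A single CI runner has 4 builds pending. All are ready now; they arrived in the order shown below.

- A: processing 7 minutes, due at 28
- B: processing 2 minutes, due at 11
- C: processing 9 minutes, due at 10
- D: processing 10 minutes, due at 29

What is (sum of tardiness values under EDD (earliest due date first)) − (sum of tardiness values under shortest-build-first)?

-8

EDD (increasing due date): C B A D.
C: 0→9, due 10, tardiness 0
B: 9→11, due 11, tardiness 0
A: 11→18, due 28, tardiness 0
D: 18→28, due 29, tardiness 0
Sum = 0+0+0+0 = 0.
SPT (increasing processing time): B A C D.
B: 0→2, due 11, tardiness 0
A: 2→9, due 28, tardiness 0
C: 9→18, due 10, tardiness 8
D: 18→28, due 29, tardiness 0
Sum = 0+0+8+0 = 8.
Difference = 0 − 8 = -8.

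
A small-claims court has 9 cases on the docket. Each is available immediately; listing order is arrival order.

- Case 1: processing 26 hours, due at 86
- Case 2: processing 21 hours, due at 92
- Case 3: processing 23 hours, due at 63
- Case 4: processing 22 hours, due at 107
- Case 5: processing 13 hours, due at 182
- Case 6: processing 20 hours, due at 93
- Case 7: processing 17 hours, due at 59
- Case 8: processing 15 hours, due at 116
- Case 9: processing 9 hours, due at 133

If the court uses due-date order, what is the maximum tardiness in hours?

EDD (increasing due date): Case 7 Case 3 Case 1 Case 2 Case 6 Case 4 Case 8 Case 9 Case 5.
Case 7: 0→17, due 59, tardiness 0
Case 3: 17→40, due 63, tardiness 0
Case 1: 40→66, due 86, tardiness 0
Case 2: 66→87, due 92, tardiness 0
Case 6: 87→107, due 93, tardiness 14
Case 4: 107→129, due 107, tardiness 22
Case 8: 129→144, due 116, tardiness 28
Case 9: 144→153, due 133, tardiness 20
Case 5: 153→166, due 182, tardiness 0
Maximum = 28.

28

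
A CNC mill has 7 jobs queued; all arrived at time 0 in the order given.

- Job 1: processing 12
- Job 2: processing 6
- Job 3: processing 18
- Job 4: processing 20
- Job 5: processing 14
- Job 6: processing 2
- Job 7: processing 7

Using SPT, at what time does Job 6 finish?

SPT (increasing processing time): Job 6 Job 2 Job 7 Job 1 Job 5 Job 3 Job 4.
Job 6: 0→2

2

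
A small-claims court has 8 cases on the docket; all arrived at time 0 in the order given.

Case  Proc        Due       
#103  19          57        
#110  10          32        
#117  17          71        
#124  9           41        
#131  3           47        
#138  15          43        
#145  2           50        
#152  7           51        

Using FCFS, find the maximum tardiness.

31

FIFO (arrival order): #103 #110 #117 #124 #131 #138 #145 #152.
#103: 0→19, due 57, tardiness 0
#110: 19→29, due 32, tardiness 0
#117: 29→46, due 71, tardiness 0
#124: 46→55, due 41, tardiness 14
#131: 55→58, due 47, tardiness 11
#138: 58→73, due 43, tardiness 30
#145: 73→75, due 50, tardiness 25
#152: 75→82, due 51, tardiness 31
Maximum = 31.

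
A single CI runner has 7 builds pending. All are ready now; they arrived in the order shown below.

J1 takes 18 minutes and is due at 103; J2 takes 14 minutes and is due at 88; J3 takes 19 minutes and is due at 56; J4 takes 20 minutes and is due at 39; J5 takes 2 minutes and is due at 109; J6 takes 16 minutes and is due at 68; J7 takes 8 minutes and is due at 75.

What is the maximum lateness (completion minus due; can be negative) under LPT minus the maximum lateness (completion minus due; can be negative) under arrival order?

LPT (decreasing processing time): J4 J3 J1 J6 J2 J7 J5.
J4: 0→20, due 39, lateness -19
J3: 20→39, due 56, lateness -17
J1: 39→57, due 103, lateness -46
J6: 57→73, due 68, lateness 5
J2: 73→87, due 88, lateness -1
J7: 87→95, due 75, lateness 20
J5: 95→97, due 109, lateness -12
Maximum = 20.
FIFO (arrival order): J1 J2 J3 J4 J5 J6 J7.
J1: 0→18, due 103, lateness -85
J2: 18→32, due 88, lateness -56
J3: 32→51, due 56, lateness -5
J4: 51→71, due 39, lateness 32
J5: 71→73, due 109, lateness -36
J6: 73→89, due 68, lateness 21
J7: 89→97, due 75, lateness 22
Maximum = 32.
Difference = 20 − 32 = -12.

-12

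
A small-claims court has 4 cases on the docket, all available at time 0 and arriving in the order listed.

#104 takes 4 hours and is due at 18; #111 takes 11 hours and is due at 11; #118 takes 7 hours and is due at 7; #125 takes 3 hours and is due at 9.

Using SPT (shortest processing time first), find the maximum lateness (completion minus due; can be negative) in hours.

14

SPT (increasing processing time): #125 #104 #118 #111.
#125: 0→3, due 9, lateness -6
#104: 3→7, due 18, lateness -11
#118: 7→14, due 7, lateness 7
#111: 14→25, due 11, lateness 14
Maximum = 14.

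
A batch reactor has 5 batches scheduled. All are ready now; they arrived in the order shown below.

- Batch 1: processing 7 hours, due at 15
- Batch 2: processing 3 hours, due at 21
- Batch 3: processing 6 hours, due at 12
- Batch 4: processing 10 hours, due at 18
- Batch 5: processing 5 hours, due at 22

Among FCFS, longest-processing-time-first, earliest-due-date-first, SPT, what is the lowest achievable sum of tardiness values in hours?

FIFO (arrival order): Batch 1 Batch 2 Batch 3 Batch 4 Batch 5.
Batch 1: 0→7, due 15, tardiness 0
Batch 2: 7→10, due 21, tardiness 0
Batch 3: 10→16, due 12, tardiness 4
Batch 4: 16→26, due 18, tardiness 8
Batch 5: 26→31, due 22, tardiness 9
Sum = 0+0+4+8+9 = 21.
LPT (decreasing processing time): Batch 4 Batch 1 Batch 3 Batch 5 Batch 2.
Batch 4: 0→10, due 18, tardiness 0
Batch 1: 10→17, due 15, tardiness 2
Batch 3: 17→23, due 12, tardiness 11
Batch 5: 23→28, due 22, tardiness 6
Batch 2: 28→31, due 21, tardiness 10
Sum = 0+2+11+6+10 = 29.
EDD (increasing due date): Batch 3 Batch 1 Batch 4 Batch 2 Batch 5.
Batch 3: 0→6, due 12, tardiness 0
Batch 1: 6→13, due 15, tardiness 0
Batch 4: 13→23, due 18, tardiness 5
Batch 2: 23→26, due 21, tardiness 5
Batch 5: 26→31, due 22, tardiness 9
Sum = 0+0+5+5+9 = 19.
SPT (increasing processing time): Batch 2 Batch 5 Batch 3 Batch 1 Batch 4.
Batch 2: 0→3, due 21, tardiness 0
Batch 5: 3→8, due 22, tardiness 0
Batch 3: 8→14, due 12, tardiness 2
Batch 1: 14→21, due 15, tardiness 6
Batch 4: 21→31, due 18, tardiness 13
Sum = 0+0+2+6+13 = 21.
FIFO 21, LPT 29, EDD 19, SPT 21 → minimum 19.

19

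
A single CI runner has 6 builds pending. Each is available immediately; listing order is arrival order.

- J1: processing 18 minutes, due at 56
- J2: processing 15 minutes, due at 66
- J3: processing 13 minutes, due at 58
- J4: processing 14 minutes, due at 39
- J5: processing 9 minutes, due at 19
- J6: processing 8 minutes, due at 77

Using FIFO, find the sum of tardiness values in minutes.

FIFO (arrival order): J1 J2 J3 J4 J5 J6.
J1: 0→18, due 56, tardiness 0
J2: 18→33, due 66, tardiness 0
J3: 33→46, due 58, tardiness 0
J4: 46→60, due 39, tardiness 21
J5: 60→69, due 19, tardiness 50
J6: 69→77, due 77, tardiness 0
Sum = 0+0+0+21+50+0 = 71.

71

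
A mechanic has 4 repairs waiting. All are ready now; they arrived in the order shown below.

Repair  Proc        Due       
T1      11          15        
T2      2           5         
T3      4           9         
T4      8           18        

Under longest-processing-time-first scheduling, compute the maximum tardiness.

LPT (decreasing processing time): T1 T4 T3 T2.
T1: 0→11, due 15, tardiness 0
T4: 11→19, due 18, tardiness 1
T3: 19→23, due 9, tardiness 14
T2: 23→25, due 5, tardiness 20
Maximum = 20.

20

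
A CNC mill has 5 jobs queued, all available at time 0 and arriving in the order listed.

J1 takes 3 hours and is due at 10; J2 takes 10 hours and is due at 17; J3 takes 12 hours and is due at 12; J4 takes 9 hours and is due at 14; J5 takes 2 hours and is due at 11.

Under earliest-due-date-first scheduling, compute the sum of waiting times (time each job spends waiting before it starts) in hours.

51

EDD (increasing due date): J1 J5 J3 J4 J2.
J1: waits 0, runs 0→3
J5: waits 3, runs 3→5
J3: waits 5, runs 5→17
J4: waits 17, runs 17→26
J2: waits 26, runs 26→36
Sum = 0+3+5+17+26 = 51.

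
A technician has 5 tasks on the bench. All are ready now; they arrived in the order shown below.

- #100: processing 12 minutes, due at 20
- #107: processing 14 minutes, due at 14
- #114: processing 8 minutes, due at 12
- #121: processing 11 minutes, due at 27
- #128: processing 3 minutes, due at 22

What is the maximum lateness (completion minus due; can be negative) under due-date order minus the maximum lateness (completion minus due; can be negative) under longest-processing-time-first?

-12

EDD (increasing due date): #114 #107 #100 #128 #121.
#114: 0→8, due 12, lateness -4
#107: 8→22, due 14, lateness 8
#100: 22→34, due 20, lateness 14
#128: 34→37, due 22, lateness 15
#121: 37→48, due 27, lateness 21
Maximum = 21.
LPT (decreasing processing time): #107 #100 #121 #114 #128.
#107: 0→14, due 14, lateness 0
#100: 14→26, due 20, lateness 6
#121: 26→37, due 27, lateness 10
#114: 37→45, due 12, lateness 33
#128: 45→48, due 22, lateness 26
Maximum = 33.
Difference = 21 − 33 = -12.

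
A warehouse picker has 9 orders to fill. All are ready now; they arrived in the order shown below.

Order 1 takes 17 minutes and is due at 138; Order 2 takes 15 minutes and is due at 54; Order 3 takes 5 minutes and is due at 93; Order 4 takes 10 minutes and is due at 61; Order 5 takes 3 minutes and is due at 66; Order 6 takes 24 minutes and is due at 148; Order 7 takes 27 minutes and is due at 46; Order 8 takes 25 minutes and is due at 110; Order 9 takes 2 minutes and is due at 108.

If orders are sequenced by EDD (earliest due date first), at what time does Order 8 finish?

EDD (increasing due date): Order 7 Order 2 Order 4 Order 5 Order 3 Order 9 Order 8 Order 1 Order 6.
Order 7: 0→27
Order 2: 27→42
Order 4: 42→52
Order 5: 52→55
Order 3: 55→60
Order 9: 60→62
Order 8: 62→87

87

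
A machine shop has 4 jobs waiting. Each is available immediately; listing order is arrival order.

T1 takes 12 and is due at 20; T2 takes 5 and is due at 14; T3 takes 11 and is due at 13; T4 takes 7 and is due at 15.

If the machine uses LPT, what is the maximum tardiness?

LPT (decreasing processing time): T1 T3 T4 T2.
T1: 0→12, due 20, tardiness 0
T3: 12→23, due 13, tardiness 10
T4: 23→30, due 15, tardiness 15
T2: 30→35, due 14, tardiness 21
Maximum = 21.

21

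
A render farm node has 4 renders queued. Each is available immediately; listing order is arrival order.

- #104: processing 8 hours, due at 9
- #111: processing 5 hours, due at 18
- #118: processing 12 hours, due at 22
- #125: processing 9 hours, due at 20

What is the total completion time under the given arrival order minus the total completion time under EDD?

FIFO (arrival order): #104 #111 #118 #125.
#104: 0→8
#111: 8→13
#118: 13→25
#125: 25→34
Sum = 8+13+25+34 = 80.
EDD (increasing due date): #104 #111 #125 #118.
#104: 0→8
#111: 8→13
#125: 13→22
#118: 22→34
Sum = 8+13+22+34 = 77.
Difference = 80 − 77 = 3.

3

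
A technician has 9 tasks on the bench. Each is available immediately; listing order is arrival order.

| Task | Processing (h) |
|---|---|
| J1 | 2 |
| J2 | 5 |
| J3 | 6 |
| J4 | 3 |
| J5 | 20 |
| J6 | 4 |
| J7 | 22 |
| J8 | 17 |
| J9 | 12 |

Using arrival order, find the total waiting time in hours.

FIFO (arrival order): J1 J2 J3 J4 J5 J6 J7 J8 J9.
J1: waits 0, runs 0→2
J2: waits 2, runs 2→7
J3: waits 7, runs 7→13
J4: waits 13, runs 13→16
J5: waits 16, runs 16→36
J6: waits 36, runs 36→40
J7: waits 40, runs 40→62
J8: waits 62, runs 62→79
J9: waits 79, runs 79→91
Sum = 0+2+7+13+16+36+40+62+79 = 255.

255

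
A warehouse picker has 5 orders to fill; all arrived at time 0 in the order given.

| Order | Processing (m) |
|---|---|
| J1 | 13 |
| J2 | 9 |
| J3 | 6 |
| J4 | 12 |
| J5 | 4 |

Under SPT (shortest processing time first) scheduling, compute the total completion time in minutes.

108

SPT (increasing processing time): J5 J3 J2 J4 J1.
J5: 0→4
J3: 4→10
J2: 10→19
J4: 19→31
J1: 31→44
Sum = 4+10+19+31+44 = 108.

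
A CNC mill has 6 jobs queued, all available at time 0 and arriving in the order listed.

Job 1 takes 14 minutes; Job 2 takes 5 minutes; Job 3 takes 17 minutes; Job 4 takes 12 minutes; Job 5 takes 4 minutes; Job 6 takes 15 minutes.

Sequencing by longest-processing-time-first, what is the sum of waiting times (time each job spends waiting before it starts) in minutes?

LPT (decreasing processing time): Job 3 Job 6 Job 1 Job 4 Job 2 Job 5.
Job 3: waits 0, runs 0→17
Job 6: waits 17, runs 17→32
Job 1: waits 32, runs 32→46
Job 4: waits 46, runs 46→58
Job 2: waits 58, runs 58→63
Job 5: waits 63, runs 63→67
Sum = 0+17+32+46+58+63 = 216.

216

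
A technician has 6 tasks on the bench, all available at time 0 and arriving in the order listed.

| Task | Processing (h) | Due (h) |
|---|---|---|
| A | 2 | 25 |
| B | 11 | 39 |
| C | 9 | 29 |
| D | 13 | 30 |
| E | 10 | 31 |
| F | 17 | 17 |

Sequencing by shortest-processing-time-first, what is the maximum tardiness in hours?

45

SPT (increasing processing time): A C E B D F.
A: 0→2, due 25, tardiness 0
C: 2→11, due 29, tardiness 0
E: 11→21, due 31, tardiness 0
B: 21→32, due 39, tardiness 0
D: 32→45, due 30, tardiness 15
F: 45→62, due 17, tardiness 45
Maximum = 45.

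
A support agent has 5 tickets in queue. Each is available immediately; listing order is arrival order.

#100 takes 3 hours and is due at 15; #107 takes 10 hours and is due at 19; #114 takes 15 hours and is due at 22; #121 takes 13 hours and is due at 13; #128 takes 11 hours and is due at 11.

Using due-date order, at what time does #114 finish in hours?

52

EDD (increasing due date): #128 #121 #100 #107 #114.
#128: 0→11
#121: 11→24
#100: 24→27
#107: 27→37
#114: 37→52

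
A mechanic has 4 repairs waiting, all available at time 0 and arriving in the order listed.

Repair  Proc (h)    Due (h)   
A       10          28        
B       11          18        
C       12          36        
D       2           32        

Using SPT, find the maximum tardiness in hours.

5

SPT (increasing processing time): D A B C.
D: 0→2, due 32, tardiness 0
A: 2→12, due 28, tardiness 0
B: 12→23, due 18, tardiness 5
C: 23→35, due 36, tardiness 0
Maximum = 5.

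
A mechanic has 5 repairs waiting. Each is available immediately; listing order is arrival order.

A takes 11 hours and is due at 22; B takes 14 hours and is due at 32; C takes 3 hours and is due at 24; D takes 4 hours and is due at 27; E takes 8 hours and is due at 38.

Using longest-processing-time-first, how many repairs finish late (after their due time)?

LPT (decreasing processing time): B A E D C.
B: 0→14, due 32, tardiness 0
A: 14→25, due 22, tardiness 3
E: 25→33, due 38, tardiness 0
D: 33→37, due 27, tardiness 10
C: 37→40, due 24, tardiness 16
Late repairs: 3.

3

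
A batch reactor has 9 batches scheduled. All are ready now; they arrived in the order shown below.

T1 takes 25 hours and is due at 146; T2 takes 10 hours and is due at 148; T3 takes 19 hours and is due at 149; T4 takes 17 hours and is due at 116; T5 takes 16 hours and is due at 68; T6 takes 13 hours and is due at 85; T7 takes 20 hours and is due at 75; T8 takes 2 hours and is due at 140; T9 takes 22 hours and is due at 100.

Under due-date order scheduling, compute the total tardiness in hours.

0

EDD (increasing due date): T5 T7 T6 T9 T4 T8 T1 T2 T3.
T5: 0→16, due 68, tardiness 0
T7: 16→36, due 75, tardiness 0
T6: 36→49, due 85, tardiness 0
T9: 49→71, due 100, tardiness 0
T4: 71→88, due 116, tardiness 0
T8: 88→90, due 140, tardiness 0
T1: 90→115, due 146, tardiness 0
T2: 115→125, due 148, tardiness 0
T3: 125→144, due 149, tardiness 0
Sum = 0+0+0+0+0+0+0+0+0 = 0.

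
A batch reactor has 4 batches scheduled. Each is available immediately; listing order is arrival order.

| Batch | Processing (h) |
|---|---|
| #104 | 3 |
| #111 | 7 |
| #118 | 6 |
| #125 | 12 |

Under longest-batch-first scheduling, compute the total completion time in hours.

84

LPT (decreasing processing time): #125 #111 #118 #104.
#125: 0→12
#111: 12→19
#118: 19→25
#104: 25→28
Sum = 12+19+25+28 = 84.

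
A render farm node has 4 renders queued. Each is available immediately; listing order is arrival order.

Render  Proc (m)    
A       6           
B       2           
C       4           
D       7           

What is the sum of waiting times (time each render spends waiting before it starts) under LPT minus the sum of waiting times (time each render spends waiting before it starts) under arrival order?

11

LPT (decreasing processing time): D A C B.
D: waits 0, runs 0→7
A: waits 7, runs 7→13
C: waits 13, runs 13→17
B: waits 17, runs 17→19
Sum = 0+7+13+17 = 37.
FIFO (arrival order): A B C D.
A: waits 0, runs 0→6
B: waits 6, runs 6→8
C: waits 8, runs 8→12
D: waits 12, runs 12→19
Sum = 0+6+8+12 = 26.
Difference = 37 − 26 = 11.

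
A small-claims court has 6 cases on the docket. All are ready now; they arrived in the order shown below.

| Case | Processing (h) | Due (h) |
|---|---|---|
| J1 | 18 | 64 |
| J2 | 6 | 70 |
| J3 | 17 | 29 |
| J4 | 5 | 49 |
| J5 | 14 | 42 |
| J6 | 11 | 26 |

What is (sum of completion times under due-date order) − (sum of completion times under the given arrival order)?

EDD (increasing due date): J6 J3 J5 J4 J1 J2.
J6: 0→11
J3: 11→28
J5: 28→42
J4: 42→47
J1: 47→65
J2: 65→71
Sum = 11+28+42+47+65+71 = 264.
FIFO (arrival order): J1 J2 J3 J4 J5 J6.
J1: 0→18
J2: 18→24
J3: 24→41
J4: 41→46
J5: 46→60
J6: 60→71
Sum = 18+24+41+46+60+71 = 260.
Difference = 264 − 260 = 4.

4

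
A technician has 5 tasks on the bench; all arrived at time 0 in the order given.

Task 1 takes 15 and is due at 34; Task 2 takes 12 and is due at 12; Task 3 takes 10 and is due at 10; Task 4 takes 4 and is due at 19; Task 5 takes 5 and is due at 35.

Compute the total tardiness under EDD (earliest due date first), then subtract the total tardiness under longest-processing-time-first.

EDD (increasing due date): Task 3 Task 2 Task 4 Task 1 Task 5.
Task 3: 0→10, due 10, tardiness 0
Task 2: 10→22, due 12, tardiness 10
Task 4: 22→26, due 19, tardiness 7
Task 1: 26→41, due 34, tardiness 7
Task 5: 41→46, due 35, tardiness 11
Sum = 0+10+7+7+11 = 35.
LPT (decreasing processing time): Task 1 Task 2 Task 3 Task 5 Task 4.
Task 1: 0→15, due 34, tardiness 0
Task 2: 15→27, due 12, tardiness 15
Task 3: 27→37, due 10, tardiness 27
Task 5: 37→42, due 35, tardiness 7
Task 4: 42→46, due 19, tardiness 27
Sum = 0+15+27+7+27 = 76.
Difference = 35 − 76 = -41.

-41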